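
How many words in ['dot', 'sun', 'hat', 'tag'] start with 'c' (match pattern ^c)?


Pattern ^c anchors to start of word. Check which words begin with 'c':
  'dot' -> no
  'sun' -> no
  'hat' -> no
  'tag' -> no
Matching words: []
Count: 0

0


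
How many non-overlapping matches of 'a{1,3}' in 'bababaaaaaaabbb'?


Pattern 'a{1,3}' matches between 1 and 3 consecutive a's (greedy).
String: 'bababaaaaaaabbb'
Finding runs of a's and applying greedy matching:
  Run at pos 1: 'a' (length 1)
  Run at pos 3: 'a' (length 1)
  Run at pos 5: 'aaaaaaa' (length 7)
Matches: ['a', 'a', 'aaa', 'aaa', 'a']
Count: 5

5


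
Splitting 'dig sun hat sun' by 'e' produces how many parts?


Splitting by 'e' breaks the string at each occurrence of the separator.
Text: 'dig sun hat sun'
Parts after split:
  Part 1: 'dig sun hat sun'
Total parts: 1

1


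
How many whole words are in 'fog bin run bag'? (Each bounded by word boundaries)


Word boundaries (\b) mark the start/end of each word.
Text: 'fog bin run bag'
Splitting by whitespace:
  Word 1: 'fog'
  Word 2: 'bin'
  Word 3: 'run'
  Word 4: 'bag'
Total whole words: 4

4


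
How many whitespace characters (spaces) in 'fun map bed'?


\s matches whitespace characters (spaces, tabs, etc.).
Text: 'fun map bed'
This text has 3 words separated by spaces.
Number of spaces = number of words - 1 = 3 - 1 = 2

2


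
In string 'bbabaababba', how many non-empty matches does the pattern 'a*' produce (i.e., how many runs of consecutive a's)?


Pattern 'a*' matches zero or more a's. We want non-empty runs of consecutive a's.
String: 'bbabaababba'
Walking through the string to find runs of a's:
  Run 1: positions 2-2 -> 'a'
  Run 2: positions 4-5 -> 'aa'
  Run 3: positions 7-7 -> 'a'
  Run 4: positions 10-10 -> 'a'
Non-empty runs found: ['a', 'aa', 'a', 'a']
Count: 4

4


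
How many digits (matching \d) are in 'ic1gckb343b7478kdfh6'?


\d matches any digit 0-9.
Scanning 'ic1gckb343b7478kdfh6':
  pos 2: '1' -> DIGIT
  pos 7: '3' -> DIGIT
  pos 8: '4' -> DIGIT
  pos 9: '3' -> DIGIT
  pos 11: '7' -> DIGIT
  pos 12: '4' -> DIGIT
  pos 13: '7' -> DIGIT
  pos 14: '8' -> DIGIT
  pos 19: '6' -> DIGIT
Digits found: ['1', '3', '4', '3', '7', '4', '7', '8', '6']
Total: 9

9


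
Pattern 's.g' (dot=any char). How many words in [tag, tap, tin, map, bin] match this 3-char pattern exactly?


Pattern 's.g' means: starts with 's', any single char, ends with 'g'.
Checking each word (must be exactly 3 chars):
  'tag' (len=3): no
  'tap' (len=3): no
  'tin' (len=3): no
  'map' (len=3): no
  'bin' (len=3): no
Matching words: []
Total: 0

0


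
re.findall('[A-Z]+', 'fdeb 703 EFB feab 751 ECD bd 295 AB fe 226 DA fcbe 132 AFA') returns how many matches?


Pattern '[A-Z]+' finds one or more uppercase letters.
Text: 'fdeb 703 EFB feab 751 ECD bd 295 AB fe 226 DA fcbe 132 AFA'
Scanning for matches:
  Match 1: 'EFB'
  Match 2: 'ECD'
  Match 3: 'AB'
  Match 4: 'DA'
  Match 5: 'AFA'
Total matches: 5

5


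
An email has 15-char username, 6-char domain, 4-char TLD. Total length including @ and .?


An email address has format: username@domain.tld
Username length: 15
'@' character: 1
Domain length: 6
'.' character: 1
TLD length: 4
Total = 15 + 1 + 6 + 1 + 4 = 27

27


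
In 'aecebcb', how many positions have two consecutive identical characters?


Looking for consecutive identical characters in 'aecebcb':
  pos 0-1: 'a' vs 'e' -> different
  pos 1-2: 'e' vs 'c' -> different
  pos 2-3: 'c' vs 'e' -> different
  pos 3-4: 'e' vs 'b' -> different
  pos 4-5: 'b' vs 'c' -> different
  pos 5-6: 'c' vs 'b' -> different
Consecutive identical pairs: []
Count: 0

0


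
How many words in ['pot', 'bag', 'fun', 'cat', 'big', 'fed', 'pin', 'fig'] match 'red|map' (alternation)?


Alternation 'red|map' matches either 'red' or 'map'.
Checking each word:
  'pot' -> no
  'bag' -> no
  'fun' -> no
  'cat' -> no
  'big' -> no
  'fed' -> no
  'pin' -> no
  'fig' -> no
Matches: []
Count: 0

0


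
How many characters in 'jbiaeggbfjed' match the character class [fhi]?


Character class [fhi] matches any of: {f, h, i}
Scanning string 'jbiaeggbfjed' character by character:
  pos 0: 'j' -> no
  pos 1: 'b' -> no
  pos 2: 'i' -> MATCH
  pos 3: 'a' -> no
  pos 4: 'e' -> no
  pos 5: 'g' -> no
  pos 6: 'g' -> no
  pos 7: 'b' -> no
  pos 8: 'f' -> MATCH
  pos 9: 'j' -> no
  pos 10: 'e' -> no
  pos 11: 'd' -> no
Total matches: 2

2


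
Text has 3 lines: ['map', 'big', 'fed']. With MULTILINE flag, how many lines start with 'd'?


With MULTILINE flag, ^ matches the start of each line.
Lines: ['map', 'big', 'fed']
Checking which lines start with 'd':
  Line 1: 'map' -> no
  Line 2: 'big' -> no
  Line 3: 'fed' -> no
Matching lines: []
Count: 0

0


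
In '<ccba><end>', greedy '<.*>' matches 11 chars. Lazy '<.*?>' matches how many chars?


Greedy '<.*>' tries to match as MUCH as possible.
Lazy '<.*?>' tries to match as LITTLE as possible.

String: '<ccba><end>'
Greedy '<.*>' starts at first '<' and extends to the LAST '>': '<ccba><end>' (11 chars)
Lazy '<.*?>' starts at first '<' and stops at the FIRST '>': '<ccba>' (6 chars)

6


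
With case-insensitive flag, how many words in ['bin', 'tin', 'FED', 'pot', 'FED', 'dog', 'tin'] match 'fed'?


Case-insensitive matching: compare each word's lowercase form to 'fed'.
  'bin' -> lower='bin' -> no
  'tin' -> lower='tin' -> no
  'FED' -> lower='fed' -> MATCH
  'pot' -> lower='pot' -> no
  'FED' -> lower='fed' -> MATCH
  'dog' -> lower='dog' -> no
  'tin' -> lower='tin' -> no
Matches: ['FED', 'FED']
Count: 2

2


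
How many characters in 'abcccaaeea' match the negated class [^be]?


Negated class [^be] matches any char NOT in {b, e}
Scanning 'abcccaaeea':
  pos 0: 'a' -> MATCH
  pos 1: 'b' -> no (excluded)
  pos 2: 'c' -> MATCH
  pos 3: 'c' -> MATCH
  pos 4: 'c' -> MATCH
  pos 5: 'a' -> MATCH
  pos 6: 'a' -> MATCH
  pos 7: 'e' -> no (excluded)
  pos 8: 'e' -> no (excluded)
  pos 9: 'a' -> MATCH
Total matches: 7

7


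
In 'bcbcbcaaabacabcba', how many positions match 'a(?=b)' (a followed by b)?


Lookahead 'a(?=b)' matches 'a' only when followed by 'b'.
String: 'bcbcbcaaabacabcba'
Checking each position where char is 'a':
  pos 6: 'a' -> no (next='a')
  pos 7: 'a' -> no (next='a')
  pos 8: 'a' -> MATCH (next='b')
  pos 10: 'a' -> no (next='c')
  pos 12: 'a' -> MATCH (next='b')
Matching positions: [8, 12]
Count: 2

2


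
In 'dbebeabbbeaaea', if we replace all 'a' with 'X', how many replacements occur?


re.sub('a', 'X', text) replaces every occurrence of 'a' with 'X'.
Text: 'dbebeabbbeaaea'
Scanning for 'a':
  pos 5: 'a' -> replacement #1
  pos 10: 'a' -> replacement #2
  pos 11: 'a' -> replacement #3
  pos 13: 'a' -> replacement #4
Total replacements: 4

4


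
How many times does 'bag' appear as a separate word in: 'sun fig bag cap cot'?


Scanning each word for exact match 'bag':
  Word 1: 'sun' -> no
  Word 2: 'fig' -> no
  Word 3: 'bag' -> MATCH
  Word 4: 'cap' -> no
  Word 5: 'cot' -> no
Total matches: 1

1


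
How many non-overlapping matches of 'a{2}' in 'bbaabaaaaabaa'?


Pattern 'a{2}' matches exactly 2 consecutive a's (greedy, non-overlapping).
String: 'bbaabaaaaabaa'
Scanning for runs of a's:
  Run at pos 2: 'aa' (length 2) -> 1 match(es)
  Run at pos 5: 'aaaaa' (length 5) -> 2 match(es)
  Run at pos 11: 'aa' (length 2) -> 1 match(es)
Matches found: ['aa', 'aa', 'aa', 'aa']
Total: 4

4


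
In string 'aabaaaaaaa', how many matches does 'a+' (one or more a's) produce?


Pattern 'a+' matches one or more consecutive a's.
String: 'aabaaaaaaa'
Scanning for runs of a:
  Match 1: 'aa' (length 2)
  Match 2: 'aaaaaaa' (length 7)
Total matches: 2

2


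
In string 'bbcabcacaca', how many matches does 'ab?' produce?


Pattern 'ab?' matches 'a' optionally followed by 'b'.
String: 'bbcabcacaca'
Scanning left to right for 'a' then checking next char:
  Match 1: 'ab' (a followed by b)
  Match 2: 'a' (a not followed by b)
  Match 3: 'a' (a not followed by b)
  Match 4: 'a' (a not followed by b)
Total matches: 4

4


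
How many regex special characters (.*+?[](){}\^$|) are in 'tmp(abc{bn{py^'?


Regex special characters are: . * + ? [ ] ( ) { } \ ^ $ |
Scanning 'tmp(abc{bn{py^':
  pos 3: '(' -> SPECIAL
  pos 7: '{' -> SPECIAL
  pos 10: '{' -> SPECIAL
  pos 13: '^' -> SPECIAL
Special chars found: ['(', '{', '{', '^']
Total: 4

4


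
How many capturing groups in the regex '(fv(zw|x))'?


To count capturing groups, count each '(' that starts a group.
Pattern: '(fv(zw|x))'
Walking through the pattern:
  Position 0: '(' -> group #1
  Position 3: '(' -> group #2
Total capturing groups: 2

2


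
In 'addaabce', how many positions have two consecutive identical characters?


Looking for consecutive identical characters in 'addaabce':
  pos 0-1: 'a' vs 'd' -> different
  pos 1-2: 'd' vs 'd' -> MATCH ('dd')
  pos 2-3: 'd' vs 'a' -> different
  pos 3-4: 'a' vs 'a' -> MATCH ('aa')
  pos 4-5: 'a' vs 'b' -> different
  pos 5-6: 'b' vs 'c' -> different
  pos 6-7: 'c' vs 'e' -> different
Consecutive identical pairs: ['dd', 'aa']
Count: 2

2


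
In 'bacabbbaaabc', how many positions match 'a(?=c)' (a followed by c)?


Lookahead 'a(?=c)' matches 'a' only when followed by 'c'.
String: 'bacabbbaaabc'
Checking each position where char is 'a':
  pos 1: 'a' -> MATCH (next='c')
  pos 3: 'a' -> no (next='b')
  pos 7: 'a' -> no (next='a')
  pos 8: 'a' -> no (next='a')
  pos 9: 'a' -> no (next='b')
Matching positions: [1]
Count: 1

1


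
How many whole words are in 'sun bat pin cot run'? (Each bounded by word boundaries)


Word boundaries (\b) mark the start/end of each word.
Text: 'sun bat pin cot run'
Splitting by whitespace:
  Word 1: 'sun'
  Word 2: 'bat'
  Word 3: 'pin'
  Word 4: 'cot'
  Word 5: 'run'
Total whole words: 5

5


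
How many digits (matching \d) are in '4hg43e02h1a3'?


\d matches any digit 0-9.
Scanning '4hg43e02h1a3':
  pos 0: '4' -> DIGIT
  pos 3: '4' -> DIGIT
  pos 4: '3' -> DIGIT
  pos 6: '0' -> DIGIT
  pos 7: '2' -> DIGIT
  pos 9: '1' -> DIGIT
  pos 11: '3' -> DIGIT
Digits found: ['4', '4', '3', '0', '2', '1', '3']
Total: 7

7


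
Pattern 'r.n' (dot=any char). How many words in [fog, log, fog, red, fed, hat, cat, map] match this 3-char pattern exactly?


Pattern 'r.n' means: starts with 'r', any single char, ends with 'n'.
Checking each word (must be exactly 3 chars):
  'fog' (len=3): no
  'log' (len=3): no
  'fog' (len=3): no
  'red' (len=3): no
  'fed' (len=3): no
  'hat' (len=3): no
  'cat' (len=3): no
  'map' (len=3): no
Matching words: []
Total: 0

0


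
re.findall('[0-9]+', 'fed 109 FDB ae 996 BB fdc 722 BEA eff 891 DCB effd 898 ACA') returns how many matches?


Pattern '[0-9]+' finds one or more digits.
Text: 'fed 109 FDB ae 996 BB fdc 722 BEA eff 891 DCB effd 898 ACA'
Scanning for matches:
  Match 1: '109'
  Match 2: '996'
  Match 3: '722'
  Match 4: '891'
  Match 5: '898'
Total matches: 5

5


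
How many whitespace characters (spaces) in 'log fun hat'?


\s matches whitespace characters (spaces, tabs, etc.).
Text: 'log fun hat'
This text has 3 words separated by spaces.
Number of spaces = number of words - 1 = 3 - 1 = 2

2


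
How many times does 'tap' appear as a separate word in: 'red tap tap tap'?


Scanning each word for exact match 'tap':
  Word 1: 'red' -> no
  Word 2: 'tap' -> MATCH
  Word 3: 'tap' -> MATCH
  Word 4: 'tap' -> MATCH
Total matches: 3

3


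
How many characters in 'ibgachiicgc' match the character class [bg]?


Character class [bg] matches any of: {b, g}
Scanning string 'ibgachiicgc' character by character:
  pos 0: 'i' -> no
  pos 1: 'b' -> MATCH
  pos 2: 'g' -> MATCH
  pos 3: 'a' -> no
  pos 4: 'c' -> no
  pos 5: 'h' -> no
  pos 6: 'i' -> no
  pos 7: 'i' -> no
  pos 8: 'c' -> no
  pos 9: 'g' -> MATCH
  pos 10: 'c' -> no
Total matches: 3

3


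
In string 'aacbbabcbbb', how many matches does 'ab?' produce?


Pattern 'ab?' matches 'a' optionally followed by 'b'.
String: 'aacbbabcbbb'
Scanning left to right for 'a' then checking next char:
  Match 1: 'a' (a not followed by b)
  Match 2: 'a' (a not followed by b)
  Match 3: 'ab' (a followed by b)
Total matches: 3

3


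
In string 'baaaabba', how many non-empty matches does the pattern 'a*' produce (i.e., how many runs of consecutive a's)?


Pattern 'a*' matches zero or more a's. We want non-empty runs of consecutive a's.
String: 'baaaabba'
Walking through the string to find runs of a's:
  Run 1: positions 1-4 -> 'aaaa'
  Run 2: positions 7-7 -> 'a'
Non-empty runs found: ['aaaa', 'a']
Count: 2

2


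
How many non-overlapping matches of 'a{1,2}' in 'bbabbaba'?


Pattern 'a{1,2}' matches between 1 and 2 consecutive a's (greedy).
String: 'bbabbaba'
Finding runs of a's and applying greedy matching:
  Run at pos 2: 'a' (length 1)
  Run at pos 5: 'a' (length 1)
  Run at pos 7: 'a' (length 1)
Matches: ['a', 'a', 'a']
Count: 3

3


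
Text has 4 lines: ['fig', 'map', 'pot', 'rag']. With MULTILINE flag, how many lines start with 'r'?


With MULTILINE flag, ^ matches the start of each line.
Lines: ['fig', 'map', 'pot', 'rag']
Checking which lines start with 'r':
  Line 1: 'fig' -> no
  Line 2: 'map' -> no
  Line 3: 'pot' -> no
  Line 4: 'rag' -> MATCH
Matching lines: ['rag']
Count: 1

1


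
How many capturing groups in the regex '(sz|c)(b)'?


To count capturing groups, count each '(' that starts a group.
Pattern: '(sz|c)(b)'
Walking through the pattern:
  Position 0: '(' -> group #1
  Position 6: '(' -> group #2
Total capturing groups: 2

2


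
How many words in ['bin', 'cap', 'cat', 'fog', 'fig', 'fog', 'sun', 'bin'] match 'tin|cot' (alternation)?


Alternation 'tin|cot' matches either 'tin' or 'cot'.
Checking each word:
  'bin' -> no
  'cap' -> no
  'cat' -> no
  'fog' -> no
  'fig' -> no
  'fog' -> no
  'sun' -> no
  'bin' -> no
Matches: []
Count: 0

0


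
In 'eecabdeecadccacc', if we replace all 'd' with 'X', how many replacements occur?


re.sub('d', 'X', text) replaces every occurrence of 'd' with 'X'.
Text: 'eecabdeecadccacc'
Scanning for 'd':
  pos 5: 'd' -> replacement #1
  pos 10: 'd' -> replacement #2
Total replacements: 2

2


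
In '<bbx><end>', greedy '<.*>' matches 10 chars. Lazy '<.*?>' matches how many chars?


Greedy '<.*>' tries to match as MUCH as possible.
Lazy '<.*?>' tries to match as LITTLE as possible.

String: '<bbx><end>'
Greedy '<.*>' starts at first '<' and extends to the LAST '>': '<bbx><end>' (10 chars)
Lazy '<.*?>' starts at first '<' and stops at the FIRST '>': '<bbx>' (5 chars)

5


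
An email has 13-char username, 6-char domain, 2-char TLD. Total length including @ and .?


An email address has format: username@domain.tld
Username length: 13
'@' character: 1
Domain length: 6
'.' character: 1
TLD length: 2
Total = 13 + 1 + 6 + 1 + 2 = 23

23


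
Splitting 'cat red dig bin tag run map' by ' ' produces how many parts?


Splitting by ' ' breaks the string at each occurrence of the separator.
Text: 'cat red dig bin tag run map'
Parts after split:
  Part 1: 'cat'
  Part 2: 'red'
  Part 3: 'dig'
  Part 4: 'bin'
  Part 5: 'tag'
  Part 6: 'run'
  Part 7: 'map'
Total parts: 7

7


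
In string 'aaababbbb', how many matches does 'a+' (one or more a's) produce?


Pattern 'a+' matches one or more consecutive a's.
String: 'aaababbbb'
Scanning for runs of a:
  Match 1: 'aaa' (length 3)
  Match 2: 'a' (length 1)
Total matches: 2

2


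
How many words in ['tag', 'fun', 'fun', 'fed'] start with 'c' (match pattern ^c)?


Pattern ^c anchors to start of word. Check which words begin with 'c':
  'tag' -> no
  'fun' -> no
  'fun' -> no
  'fed' -> no
Matching words: []
Count: 0

0


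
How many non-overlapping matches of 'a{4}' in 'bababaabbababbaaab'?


Pattern 'a{4}' matches exactly 4 consecutive a's (greedy, non-overlapping).
String: 'bababaabbababbaaab'
Scanning for runs of a's:
  Run at pos 1: 'a' (length 1) -> 0 match(es)
  Run at pos 3: 'a' (length 1) -> 0 match(es)
  Run at pos 5: 'aa' (length 2) -> 0 match(es)
  Run at pos 9: 'a' (length 1) -> 0 match(es)
  Run at pos 11: 'a' (length 1) -> 0 match(es)
  Run at pos 14: 'aaa' (length 3) -> 0 match(es)
Matches found: []
Total: 0

0


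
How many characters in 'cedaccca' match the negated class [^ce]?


Negated class [^ce] matches any char NOT in {c, e}
Scanning 'cedaccca':
  pos 0: 'c' -> no (excluded)
  pos 1: 'e' -> no (excluded)
  pos 2: 'd' -> MATCH
  pos 3: 'a' -> MATCH
  pos 4: 'c' -> no (excluded)
  pos 5: 'c' -> no (excluded)
  pos 6: 'c' -> no (excluded)
  pos 7: 'a' -> MATCH
Total matches: 3

3


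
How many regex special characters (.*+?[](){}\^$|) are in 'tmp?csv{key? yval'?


Regex special characters are: . * + ? [ ] ( ) { } \ ^ $ |
Scanning 'tmp?csv{key? yval':
  pos 3: '?' -> SPECIAL
  pos 7: '{' -> SPECIAL
  pos 11: '?' -> SPECIAL
Special chars found: ['?', '{', '?']
Total: 3

3


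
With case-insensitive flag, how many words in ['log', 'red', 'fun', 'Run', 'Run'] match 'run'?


Case-insensitive matching: compare each word's lowercase form to 'run'.
  'log' -> lower='log' -> no
  'red' -> lower='red' -> no
  'fun' -> lower='fun' -> no
  'Run' -> lower='run' -> MATCH
  'Run' -> lower='run' -> MATCH
Matches: ['Run', 'Run']
Count: 2

2


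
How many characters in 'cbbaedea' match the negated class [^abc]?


Negated class [^abc] matches any char NOT in {a, b, c}
Scanning 'cbbaedea':
  pos 0: 'c' -> no (excluded)
  pos 1: 'b' -> no (excluded)
  pos 2: 'b' -> no (excluded)
  pos 3: 'a' -> no (excluded)
  pos 4: 'e' -> MATCH
  pos 5: 'd' -> MATCH
  pos 6: 'e' -> MATCH
  pos 7: 'a' -> no (excluded)
Total matches: 3

3


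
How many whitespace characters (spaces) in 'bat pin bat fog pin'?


\s matches whitespace characters (spaces, tabs, etc.).
Text: 'bat pin bat fog pin'
This text has 5 words separated by spaces.
Number of spaces = number of words - 1 = 5 - 1 = 4

4


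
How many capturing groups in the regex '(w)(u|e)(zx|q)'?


To count capturing groups, count each '(' that starts a group.
Pattern: '(w)(u|e)(zx|q)'
Walking through the pattern:
  Position 0: '(' -> group #1
  Position 3: '(' -> group #2
  Position 8: '(' -> group #3
Total capturing groups: 3

3


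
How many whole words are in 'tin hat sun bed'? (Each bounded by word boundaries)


Word boundaries (\b) mark the start/end of each word.
Text: 'tin hat sun bed'
Splitting by whitespace:
  Word 1: 'tin'
  Word 2: 'hat'
  Word 3: 'sun'
  Word 4: 'bed'
Total whole words: 4

4


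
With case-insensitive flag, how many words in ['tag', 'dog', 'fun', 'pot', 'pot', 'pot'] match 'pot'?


Case-insensitive matching: compare each word's lowercase form to 'pot'.
  'tag' -> lower='tag' -> no
  'dog' -> lower='dog' -> no
  'fun' -> lower='fun' -> no
  'pot' -> lower='pot' -> MATCH
  'pot' -> lower='pot' -> MATCH
  'pot' -> lower='pot' -> MATCH
Matches: ['pot', 'pot', 'pot']
Count: 3

3


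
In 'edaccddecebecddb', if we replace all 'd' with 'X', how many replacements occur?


re.sub('d', 'X', text) replaces every occurrence of 'd' with 'X'.
Text: 'edaccddecebecddb'
Scanning for 'd':
  pos 1: 'd' -> replacement #1
  pos 5: 'd' -> replacement #2
  pos 6: 'd' -> replacement #3
  pos 13: 'd' -> replacement #4
  pos 14: 'd' -> replacement #5
Total replacements: 5

5


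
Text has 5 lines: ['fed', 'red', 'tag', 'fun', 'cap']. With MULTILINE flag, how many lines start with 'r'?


With MULTILINE flag, ^ matches the start of each line.
Lines: ['fed', 'red', 'tag', 'fun', 'cap']
Checking which lines start with 'r':
  Line 1: 'fed' -> no
  Line 2: 'red' -> MATCH
  Line 3: 'tag' -> no
  Line 4: 'fun' -> no
  Line 5: 'cap' -> no
Matching lines: ['red']
Count: 1

1


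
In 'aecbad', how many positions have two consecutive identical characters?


Looking for consecutive identical characters in 'aecbad':
  pos 0-1: 'a' vs 'e' -> different
  pos 1-2: 'e' vs 'c' -> different
  pos 2-3: 'c' vs 'b' -> different
  pos 3-4: 'b' vs 'a' -> different
  pos 4-5: 'a' vs 'd' -> different
Consecutive identical pairs: []
Count: 0

0


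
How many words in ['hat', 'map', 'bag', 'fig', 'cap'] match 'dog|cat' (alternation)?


Alternation 'dog|cat' matches either 'dog' or 'cat'.
Checking each word:
  'hat' -> no
  'map' -> no
  'bag' -> no
  'fig' -> no
  'cap' -> no
Matches: []
Count: 0

0


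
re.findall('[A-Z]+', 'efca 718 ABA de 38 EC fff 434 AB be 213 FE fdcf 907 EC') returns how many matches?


Pattern '[A-Z]+' finds one or more uppercase letters.
Text: 'efca 718 ABA de 38 EC fff 434 AB be 213 FE fdcf 907 EC'
Scanning for matches:
  Match 1: 'ABA'
  Match 2: 'EC'
  Match 3: 'AB'
  Match 4: 'FE'
  Match 5: 'EC'
Total matches: 5

5


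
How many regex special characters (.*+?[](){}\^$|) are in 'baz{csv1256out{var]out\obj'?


Regex special characters are: . * + ? [ ] ( ) { } \ ^ $ |
Scanning 'baz{csv1256out{var]out\obj':
  pos 3: '{' -> SPECIAL
  pos 14: '{' -> SPECIAL
  pos 18: ']' -> SPECIAL
  pos 22: '\' -> SPECIAL
Special chars found: ['{', '{', ']', '\\']
Total: 4

4


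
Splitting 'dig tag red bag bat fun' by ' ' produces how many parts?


Splitting by ' ' breaks the string at each occurrence of the separator.
Text: 'dig tag red bag bat fun'
Parts after split:
  Part 1: 'dig'
  Part 2: 'tag'
  Part 3: 'red'
  Part 4: 'bag'
  Part 5: 'bat'
  Part 6: 'fun'
Total parts: 6

6


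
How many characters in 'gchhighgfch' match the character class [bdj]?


Character class [bdj] matches any of: {b, d, j}
Scanning string 'gchhighgfch' character by character:
  pos 0: 'g' -> no
  pos 1: 'c' -> no
  pos 2: 'h' -> no
  pos 3: 'h' -> no
  pos 4: 'i' -> no
  pos 5: 'g' -> no
  pos 6: 'h' -> no
  pos 7: 'g' -> no
  pos 8: 'f' -> no
  pos 9: 'c' -> no
  pos 10: 'h' -> no
Total matches: 0

0


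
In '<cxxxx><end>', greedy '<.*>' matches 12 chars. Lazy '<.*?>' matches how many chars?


Greedy '<.*>' tries to match as MUCH as possible.
Lazy '<.*?>' tries to match as LITTLE as possible.

String: '<cxxxx><end>'
Greedy '<.*>' starts at first '<' and extends to the LAST '>': '<cxxxx><end>' (12 chars)
Lazy '<.*?>' starts at first '<' and stops at the FIRST '>': '<cxxxx>' (7 chars)

7


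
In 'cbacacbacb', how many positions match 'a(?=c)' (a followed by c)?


Lookahead 'a(?=c)' matches 'a' only when followed by 'c'.
String: 'cbacacbacb'
Checking each position where char is 'a':
  pos 2: 'a' -> MATCH (next='c')
  pos 4: 'a' -> MATCH (next='c')
  pos 7: 'a' -> MATCH (next='c')
Matching positions: [2, 4, 7]
Count: 3

3


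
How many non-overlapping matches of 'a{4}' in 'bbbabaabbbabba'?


Pattern 'a{4}' matches exactly 4 consecutive a's (greedy, non-overlapping).
String: 'bbbabaabbbabba'
Scanning for runs of a's:
  Run at pos 3: 'a' (length 1) -> 0 match(es)
  Run at pos 5: 'aa' (length 2) -> 0 match(es)
  Run at pos 10: 'a' (length 1) -> 0 match(es)
  Run at pos 13: 'a' (length 1) -> 0 match(es)
Matches found: []
Total: 0

0


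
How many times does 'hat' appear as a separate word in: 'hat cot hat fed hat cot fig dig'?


Scanning each word for exact match 'hat':
  Word 1: 'hat' -> MATCH
  Word 2: 'cot' -> no
  Word 3: 'hat' -> MATCH
  Word 4: 'fed' -> no
  Word 5: 'hat' -> MATCH
  Word 6: 'cot' -> no
  Word 7: 'fig' -> no
  Word 8: 'dig' -> no
Total matches: 3

3


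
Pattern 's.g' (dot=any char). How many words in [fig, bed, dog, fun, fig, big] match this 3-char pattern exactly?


Pattern 's.g' means: starts with 's', any single char, ends with 'g'.
Checking each word (must be exactly 3 chars):
  'fig' (len=3): no
  'bed' (len=3): no
  'dog' (len=3): no
  'fun' (len=3): no
  'fig' (len=3): no
  'big' (len=3): no
Matching words: []
Total: 0

0


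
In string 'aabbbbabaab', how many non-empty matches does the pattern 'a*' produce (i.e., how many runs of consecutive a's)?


Pattern 'a*' matches zero or more a's. We want non-empty runs of consecutive a's.
String: 'aabbbbabaab'
Walking through the string to find runs of a's:
  Run 1: positions 0-1 -> 'aa'
  Run 2: positions 6-6 -> 'a'
  Run 3: positions 8-9 -> 'aa'
Non-empty runs found: ['aa', 'a', 'aa']
Count: 3

3


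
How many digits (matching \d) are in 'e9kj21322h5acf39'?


\d matches any digit 0-9.
Scanning 'e9kj21322h5acf39':
  pos 1: '9' -> DIGIT
  pos 4: '2' -> DIGIT
  pos 5: '1' -> DIGIT
  pos 6: '3' -> DIGIT
  pos 7: '2' -> DIGIT
  pos 8: '2' -> DIGIT
  pos 10: '5' -> DIGIT
  pos 14: '3' -> DIGIT
  pos 15: '9' -> DIGIT
Digits found: ['9', '2', '1', '3', '2', '2', '5', '3', '9']
Total: 9

9


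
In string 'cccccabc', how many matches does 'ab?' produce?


Pattern 'ab?' matches 'a' optionally followed by 'b'.
String: 'cccccabc'
Scanning left to right for 'a' then checking next char:
  Match 1: 'ab' (a followed by b)
Total matches: 1

1


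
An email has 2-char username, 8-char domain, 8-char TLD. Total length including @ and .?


An email address has format: username@domain.tld
Username length: 2
'@' character: 1
Domain length: 8
'.' character: 1
TLD length: 8
Total = 2 + 1 + 8 + 1 + 8 = 20

20


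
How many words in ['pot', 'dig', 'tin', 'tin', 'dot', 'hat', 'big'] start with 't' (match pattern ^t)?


Pattern ^t anchors to start of word. Check which words begin with 't':
  'pot' -> no
  'dig' -> no
  'tin' -> MATCH (starts with 't')
  'tin' -> MATCH (starts with 't')
  'dot' -> no
  'hat' -> no
  'big' -> no
Matching words: ['tin', 'tin']
Count: 2

2


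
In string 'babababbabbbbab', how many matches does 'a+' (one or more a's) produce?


Pattern 'a+' matches one or more consecutive a's.
String: 'babababbabbbbab'
Scanning for runs of a:
  Match 1: 'a' (length 1)
  Match 2: 'a' (length 1)
  Match 3: 'a' (length 1)
  Match 4: 'a' (length 1)
  Match 5: 'a' (length 1)
Total matches: 5

5


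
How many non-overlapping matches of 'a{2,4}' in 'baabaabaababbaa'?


Pattern 'a{2,4}' matches between 2 and 4 consecutive a's (greedy).
String: 'baabaabaababbaa'
Finding runs of a's and applying greedy matching:
  Run at pos 1: 'aa' (length 2)
  Run at pos 4: 'aa' (length 2)
  Run at pos 7: 'aa' (length 2)
  Run at pos 10: 'a' (length 1)
  Run at pos 13: 'aa' (length 2)
Matches: ['aa', 'aa', 'aa', 'aa']
Count: 4

4


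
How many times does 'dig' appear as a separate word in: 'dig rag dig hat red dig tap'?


Scanning each word for exact match 'dig':
  Word 1: 'dig' -> MATCH
  Word 2: 'rag' -> no
  Word 3: 'dig' -> MATCH
  Word 4: 'hat' -> no
  Word 5: 'red' -> no
  Word 6: 'dig' -> MATCH
  Word 7: 'tap' -> no
Total matches: 3

3


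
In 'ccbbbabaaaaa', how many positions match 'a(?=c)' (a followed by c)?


Lookahead 'a(?=c)' matches 'a' only when followed by 'c'.
String: 'ccbbbabaaaaa'
Checking each position where char is 'a':
  pos 5: 'a' -> no (next='b')
  pos 7: 'a' -> no (next='a')
  pos 8: 'a' -> no (next='a')
  pos 9: 'a' -> no (next='a')
  pos 10: 'a' -> no (next='a')
Matching positions: []
Count: 0

0


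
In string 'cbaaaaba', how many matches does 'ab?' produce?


Pattern 'ab?' matches 'a' optionally followed by 'b'.
String: 'cbaaaaba'
Scanning left to right for 'a' then checking next char:
  Match 1: 'a' (a not followed by b)
  Match 2: 'a' (a not followed by b)
  Match 3: 'a' (a not followed by b)
  Match 4: 'ab' (a followed by b)
  Match 5: 'a' (a not followed by b)
Total matches: 5

5


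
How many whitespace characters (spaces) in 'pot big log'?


\s matches whitespace characters (spaces, tabs, etc.).
Text: 'pot big log'
This text has 3 words separated by spaces.
Number of spaces = number of words - 1 = 3 - 1 = 2

2


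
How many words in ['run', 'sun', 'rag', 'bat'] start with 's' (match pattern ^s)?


Pattern ^s anchors to start of word. Check which words begin with 's':
  'run' -> no
  'sun' -> MATCH (starts with 's')
  'rag' -> no
  'bat' -> no
Matching words: ['sun']
Count: 1

1


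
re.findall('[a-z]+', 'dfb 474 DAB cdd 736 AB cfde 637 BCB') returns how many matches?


Pattern '[a-z]+' finds one or more lowercase letters.
Text: 'dfb 474 DAB cdd 736 AB cfde 637 BCB'
Scanning for matches:
  Match 1: 'dfb'
  Match 2: 'cdd'
  Match 3: 'cfde'
Total matches: 3

3


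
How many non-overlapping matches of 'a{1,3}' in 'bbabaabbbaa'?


Pattern 'a{1,3}' matches between 1 and 3 consecutive a's (greedy).
String: 'bbabaabbbaa'
Finding runs of a's and applying greedy matching:
  Run at pos 2: 'a' (length 1)
  Run at pos 4: 'aa' (length 2)
  Run at pos 9: 'aa' (length 2)
Matches: ['a', 'aa', 'aa']
Count: 3

3


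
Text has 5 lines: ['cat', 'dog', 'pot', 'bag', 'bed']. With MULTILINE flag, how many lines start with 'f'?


With MULTILINE flag, ^ matches the start of each line.
Lines: ['cat', 'dog', 'pot', 'bag', 'bed']
Checking which lines start with 'f':
  Line 1: 'cat' -> no
  Line 2: 'dog' -> no
  Line 3: 'pot' -> no
  Line 4: 'bag' -> no
  Line 5: 'bed' -> no
Matching lines: []
Count: 0

0


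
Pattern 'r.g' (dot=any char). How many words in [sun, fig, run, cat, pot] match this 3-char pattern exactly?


Pattern 'r.g' means: starts with 'r', any single char, ends with 'g'.
Checking each word (must be exactly 3 chars):
  'sun' (len=3): no
  'fig' (len=3): no
  'run' (len=3): no
  'cat' (len=3): no
  'pot' (len=3): no
Matching words: []
Total: 0

0


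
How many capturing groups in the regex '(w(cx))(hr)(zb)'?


To count capturing groups, count each '(' that starts a group.
Pattern: '(w(cx))(hr)(zb)'
Walking through the pattern:
  Position 0: '(' -> group #1
  Position 2: '(' -> group #2
  Position 7: '(' -> group #3
  Position 11: '(' -> group #4
Total capturing groups: 4

4


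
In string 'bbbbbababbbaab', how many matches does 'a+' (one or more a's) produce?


Pattern 'a+' matches one or more consecutive a's.
String: 'bbbbbababbbaab'
Scanning for runs of a:
  Match 1: 'a' (length 1)
  Match 2: 'a' (length 1)
  Match 3: 'aa' (length 2)
Total matches: 3

3


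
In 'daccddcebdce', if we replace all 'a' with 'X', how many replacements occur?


re.sub('a', 'X', text) replaces every occurrence of 'a' with 'X'.
Text: 'daccddcebdce'
Scanning for 'a':
  pos 1: 'a' -> replacement #1
Total replacements: 1

1


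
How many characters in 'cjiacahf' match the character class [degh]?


Character class [degh] matches any of: {d, e, g, h}
Scanning string 'cjiacahf' character by character:
  pos 0: 'c' -> no
  pos 1: 'j' -> no
  pos 2: 'i' -> no
  pos 3: 'a' -> no
  pos 4: 'c' -> no
  pos 5: 'a' -> no
  pos 6: 'h' -> MATCH
  pos 7: 'f' -> no
Total matches: 1

1


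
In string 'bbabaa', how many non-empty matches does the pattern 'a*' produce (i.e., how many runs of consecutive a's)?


Pattern 'a*' matches zero or more a's. We want non-empty runs of consecutive a's.
String: 'bbabaa'
Walking through the string to find runs of a's:
  Run 1: positions 2-2 -> 'a'
  Run 2: positions 4-5 -> 'aa'
Non-empty runs found: ['a', 'aa']
Count: 2

2


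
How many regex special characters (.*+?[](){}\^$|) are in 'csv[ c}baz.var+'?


Regex special characters are: . * + ? [ ] ( ) { } \ ^ $ |
Scanning 'csv[ c}baz.var+':
  pos 3: '[' -> SPECIAL
  pos 6: '}' -> SPECIAL
  pos 10: '.' -> SPECIAL
  pos 14: '+' -> SPECIAL
Special chars found: ['[', '}', '.', '+']
Total: 4

4


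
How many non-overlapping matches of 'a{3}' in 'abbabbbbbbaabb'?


Pattern 'a{3}' matches exactly 3 consecutive a's (greedy, non-overlapping).
String: 'abbabbbbbbaabb'
Scanning for runs of a's:
  Run at pos 0: 'a' (length 1) -> 0 match(es)
  Run at pos 3: 'a' (length 1) -> 0 match(es)
  Run at pos 10: 'aa' (length 2) -> 0 match(es)
Matches found: []
Total: 0

0


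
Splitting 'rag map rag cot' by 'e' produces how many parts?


Splitting by 'e' breaks the string at each occurrence of the separator.
Text: 'rag map rag cot'
Parts after split:
  Part 1: 'rag map rag cot'
Total parts: 1

1


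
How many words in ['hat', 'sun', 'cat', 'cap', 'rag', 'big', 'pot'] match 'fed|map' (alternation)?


Alternation 'fed|map' matches either 'fed' or 'map'.
Checking each word:
  'hat' -> no
  'sun' -> no
  'cat' -> no
  'cap' -> no
  'rag' -> no
  'big' -> no
  'pot' -> no
Matches: []
Count: 0

0


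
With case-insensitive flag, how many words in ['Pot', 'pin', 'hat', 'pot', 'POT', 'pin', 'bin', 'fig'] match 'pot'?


Case-insensitive matching: compare each word's lowercase form to 'pot'.
  'Pot' -> lower='pot' -> MATCH
  'pin' -> lower='pin' -> no
  'hat' -> lower='hat' -> no
  'pot' -> lower='pot' -> MATCH
  'POT' -> lower='pot' -> MATCH
  'pin' -> lower='pin' -> no
  'bin' -> lower='bin' -> no
  'fig' -> lower='fig' -> no
Matches: ['Pot', 'pot', 'POT']
Count: 3

3


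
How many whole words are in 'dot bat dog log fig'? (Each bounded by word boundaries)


Word boundaries (\b) mark the start/end of each word.
Text: 'dot bat dog log fig'
Splitting by whitespace:
  Word 1: 'dot'
  Word 2: 'bat'
  Word 3: 'dog'
  Word 4: 'log'
  Word 5: 'fig'
Total whole words: 5

5


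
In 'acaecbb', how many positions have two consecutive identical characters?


Looking for consecutive identical characters in 'acaecbb':
  pos 0-1: 'a' vs 'c' -> different
  pos 1-2: 'c' vs 'a' -> different
  pos 2-3: 'a' vs 'e' -> different
  pos 3-4: 'e' vs 'c' -> different
  pos 4-5: 'c' vs 'b' -> different
  pos 5-6: 'b' vs 'b' -> MATCH ('bb')
Consecutive identical pairs: ['bb']
Count: 1

1


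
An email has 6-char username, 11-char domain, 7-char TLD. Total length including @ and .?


An email address has format: username@domain.tld
Username length: 6
'@' character: 1
Domain length: 11
'.' character: 1
TLD length: 7
Total = 6 + 1 + 11 + 1 + 7 = 26

26


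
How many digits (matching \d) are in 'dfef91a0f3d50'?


\d matches any digit 0-9.
Scanning 'dfef91a0f3d50':
  pos 4: '9' -> DIGIT
  pos 5: '1' -> DIGIT
  pos 7: '0' -> DIGIT
  pos 9: '3' -> DIGIT
  pos 11: '5' -> DIGIT
  pos 12: '0' -> DIGIT
Digits found: ['9', '1', '0', '3', '5', '0']
Total: 6

6


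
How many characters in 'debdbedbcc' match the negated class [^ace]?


Negated class [^ace] matches any char NOT in {a, c, e}
Scanning 'debdbedbcc':
  pos 0: 'd' -> MATCH
  pos 1: 'e' -> no (excluded)
  pos 2: 'b' -> MATCH
  pos 3: 'd' -> MATCH
  pos 4: 'b' -> MATCH
  pos 5: 'e' -> no (excluded)
  pos 6: 'd' -> MATCH
  pos 7: 'b' -> MATCH
  pos 8: 'c' -> no (excluded)
  pos 9: 'c' -> no (excluded)
Total matches: 6

6


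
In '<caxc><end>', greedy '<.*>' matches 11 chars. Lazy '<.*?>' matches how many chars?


Greedy '<.*>' tries to match as MUCH as possible.
Lazy '<.*?>' tries to match as LITTLE as possible.

String: '<caxc><end>'
Greedy '<.*>' starts at first '<' and extends to the LAST '>': '<caxc><end>' (11 chars)
Lazy '<.*?>' starts at first '<' and stops at the FIRST '>': '<caxc>' (6 chars)

6


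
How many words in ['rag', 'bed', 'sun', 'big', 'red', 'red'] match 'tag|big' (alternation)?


Alternation 'tag|big' matches either 'tag' or 'big'.
Checking each word:
  'rag' -> no
  'bed' -> no
  'sun' -> no
  'big' -> MATCH
  'red' -> no
  'red' -> no
Matches: ['big']
Count: 1

1


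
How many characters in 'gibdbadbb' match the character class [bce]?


Character class [bce] matches any of: {b, c, e}
Scanning string 'gibdbadbb' character by character:
  pos 0: 'g' -> no
  pos 1: 'i' -> no
  pos 2: 'b' -> MATCH
  pos 3: 'd' -> no
  pos 4: 'b' -> MATCH
  pos 5: 'a' -> no
  pos 6: 'd' -> no
  pos 7: 'b' -> MATCH
  pos 8: 'b' -> MATCH
Total matches: 4

4


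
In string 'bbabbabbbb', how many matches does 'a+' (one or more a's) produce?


Pattern 'a+' matches one or more consecutive a's.
String: 'bbabbabbbb'
Scanning for runs of a:
  Match 1: 'a' (length 1)
  Match 2: 'a' (length 1)
Total matches: 2

2


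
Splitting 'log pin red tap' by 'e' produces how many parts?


Splitting by 'e' breaks the string at each occurrence of the separator.
Text: 'log pin red tap'
Parts after split:
  Part 1: 'log pin r'
  Part 2: 'd tap'
Total parts: 2

2


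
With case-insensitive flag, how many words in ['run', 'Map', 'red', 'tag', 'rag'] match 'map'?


Case-insensitive matching: compare each word's lowercase form to 'map'.
  'run' -> lower='run' -> no
  'Map' -> lower='map' -> MATCH
  'red' -> lower='red' -> no
  'tag' -> lower='tag' -> no
  'rag' -> lower='rag' -> no
Matches: ['Map']
Count: 1

1


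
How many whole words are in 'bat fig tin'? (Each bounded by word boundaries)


Word boundaries (\b) mark the start/end of each word.
Text: 'bat fig tin'
Splitting by whitespace:
  Word 1: 'bat'
  Word 2: 'fig'
  Word 3: 'tin'
Total whole words: 3

3


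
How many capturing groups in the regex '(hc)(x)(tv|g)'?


To count capturing groups, count each '(' that starts a group.
Pattern: '(hc)(x)(tv|g)'
Walking through the pattern:
  Position 0: '(' -> group #1
  Position 4: '(' -> group #2
  Position 7: '(' -> group #3
Total capturing groups: 3

3


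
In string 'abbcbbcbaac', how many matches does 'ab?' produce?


Pattern 'ab?' matches 'a' optionally followed by 'b'.
String: 'abbcbbcbaac'
Scanning left to right for 'a' then checking next char:
  Match 1: 'ab' (a followed by b)
  Match 2: 'a' (a not followed by b)
  Match 3: 'a' (a not followed by b)
Total matches: 3

3


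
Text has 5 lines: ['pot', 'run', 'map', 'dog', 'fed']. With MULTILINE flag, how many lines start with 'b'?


With MULTILINE flag, ^ matches the start of each line.
Lines: ['pot', 'run', 'map', 'dog', 'fed']
Checking which lines start with 'b':
  Line 1: 'pot' -> no
  Line 2: 'run' -> no
  Line 3: 'map' -> no
  Line 4: 'dog' -> no
  Line 5: 'fed' -> no
Matching lines: []
Count: 0

0


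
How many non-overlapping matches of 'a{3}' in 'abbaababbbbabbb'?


Pattern 'a{3}' matches exactly 3 consecutive a's (greedy, non-overlapping).
String: 'abbaababbbbabbb'
Scanning for runs of a's:
  Run at pos 0: 'a' (length 1) -> 0 match(es)
  Run at pos 3: 'aa' (length 2) -> 0 match(es)
  Run at pos 6: 'a' (length 1) -> 0 match(es)
  Run at pos 11: 'a' (length 1) -> 0 match(es)
Matches found: []
Total: 0

0


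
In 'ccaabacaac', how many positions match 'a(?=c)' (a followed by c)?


Lookahead 'a(?=c)' matches 'a' only when followed by 'c'.
String: 'ccaabacaac'
Checking each position where char is 'a':
  pos 2: 'a' -> no (next='a')
  pos 3: 'a' -> no (next='b')
  pos 5: 'a' -> MATCH (next='c')
  pos 7: 'a' -> no (next='a')
  pos 8: 'a' -> MATCH (next='c')
Matching positions: [5, 8]
Count: 2

2


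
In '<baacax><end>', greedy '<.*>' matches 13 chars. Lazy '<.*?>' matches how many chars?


Greedy '<.*>' tries to match as MUCH as possible.
Lazy '<.*?>' tries to match as LITTLE as possible.

String: '<baacax><end>'
Greedy '<.*>' starts at first '<' and extends to the LAST '>': '<baacax><end>' (13 chars)
Lazy '<.*?>' starts at first '<' and stops at the FIRST '>': '<baacax>' (8 chars)

8


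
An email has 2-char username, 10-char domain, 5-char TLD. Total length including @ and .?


An email address has format: username@domain.tld
Username length: 2
'@' character: 1
Domain length: 10
'.' character: 1
TLD length: 5
Total = 2 + 1 + 10 + 1 + 5 = 19

19


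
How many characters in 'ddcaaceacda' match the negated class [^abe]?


Negated class [^abe] matches any char NOT in {a, b, e}
Scanning 'ddcaaceacda':
  pos 0: 'd' -> MATCH
  pos 1: 'd' -> MATCH
  pos 2: 'c' -> MATCH
  pos 3: 'a' -> no (excluded)
  pos 4: 'a' -> no (excluded)
  pos 5: 'c' -> MATCH
  pos 6: 'e' -> no (excluded)
  pos 7: 'a' -> no (excluded)
  pos 8: 'c' -> MATCH
  pos 9: 'd' -> MATCH
  pos 10: 'a' -> no (excluded)
Total matches: 6

6


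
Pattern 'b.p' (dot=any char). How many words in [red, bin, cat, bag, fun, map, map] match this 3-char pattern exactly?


Pattern 'b.p' means: starts with 'b', any single char, ends with 'p'.
Checking each word (must be exactly 3 chars):
  'red' (len=3): no
  'bin' (len=3): no
  'cat' (len=3): no
  'bag' (len=3): no
  'fun' (len=3): no
  'map' (len=3): no
  'map' (len=3): no
Matching words: []
Total: 0

0


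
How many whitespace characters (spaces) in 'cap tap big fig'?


\s matches whitespace characters (spaces, tabs, etc.).
Text: 'cap tap big fig'
This text has 4 words separated by spaces.
Number of spaces = number of words - 1 = 4 - 1 = 3

3
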